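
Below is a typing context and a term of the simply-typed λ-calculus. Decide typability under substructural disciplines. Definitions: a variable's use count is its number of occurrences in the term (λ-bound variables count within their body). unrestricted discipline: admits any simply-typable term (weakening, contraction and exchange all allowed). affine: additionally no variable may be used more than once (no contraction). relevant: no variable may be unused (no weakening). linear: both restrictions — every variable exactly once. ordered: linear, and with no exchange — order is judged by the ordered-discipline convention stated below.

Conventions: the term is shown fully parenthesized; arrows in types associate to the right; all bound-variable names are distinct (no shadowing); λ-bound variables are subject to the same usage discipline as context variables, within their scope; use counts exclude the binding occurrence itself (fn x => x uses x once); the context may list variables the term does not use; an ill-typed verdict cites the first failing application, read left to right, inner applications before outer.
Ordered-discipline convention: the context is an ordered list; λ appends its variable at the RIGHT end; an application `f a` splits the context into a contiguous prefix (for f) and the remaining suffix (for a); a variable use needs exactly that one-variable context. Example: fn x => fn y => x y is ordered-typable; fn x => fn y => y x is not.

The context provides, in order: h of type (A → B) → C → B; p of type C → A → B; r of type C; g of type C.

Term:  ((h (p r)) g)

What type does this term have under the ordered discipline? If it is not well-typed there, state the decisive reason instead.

term : B
counts: h: 1, p: 1, r: 1, g: 1
uses in reading order: h, p, r, g
typing: well-typed — term : B
across the five disciplines: ordered ✓, linear ✓, affine ✓, relevant ✓, unrestricted ✓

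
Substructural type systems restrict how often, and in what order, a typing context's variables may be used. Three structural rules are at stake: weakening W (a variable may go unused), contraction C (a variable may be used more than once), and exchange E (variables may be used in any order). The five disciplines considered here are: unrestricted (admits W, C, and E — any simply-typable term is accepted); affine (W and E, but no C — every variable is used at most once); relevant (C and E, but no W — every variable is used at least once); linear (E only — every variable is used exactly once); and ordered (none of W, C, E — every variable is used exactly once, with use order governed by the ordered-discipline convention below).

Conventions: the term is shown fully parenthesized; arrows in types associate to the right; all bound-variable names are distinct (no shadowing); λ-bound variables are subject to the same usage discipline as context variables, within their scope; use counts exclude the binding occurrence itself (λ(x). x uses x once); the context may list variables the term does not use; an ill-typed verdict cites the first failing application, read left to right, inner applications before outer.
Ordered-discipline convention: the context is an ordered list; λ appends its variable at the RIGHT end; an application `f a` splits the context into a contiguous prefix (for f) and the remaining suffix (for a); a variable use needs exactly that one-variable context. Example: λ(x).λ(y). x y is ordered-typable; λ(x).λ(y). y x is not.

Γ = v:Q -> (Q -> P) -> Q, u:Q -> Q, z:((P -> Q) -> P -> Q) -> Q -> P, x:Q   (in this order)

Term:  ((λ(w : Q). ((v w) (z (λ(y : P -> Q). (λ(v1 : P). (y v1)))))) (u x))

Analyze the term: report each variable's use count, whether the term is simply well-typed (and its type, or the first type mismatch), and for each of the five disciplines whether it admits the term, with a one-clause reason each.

use counts: v: 1; u: 1; z: 1; x: 1; w [bound]: 1; y [bound]: 1; v1 [bound]: 1
order of uses: v, w, z, y, v1, u, x
typing: well-typed at Q
ordered: ✗ — use order v, w, z, y, v1, u, x needs exchange
linear: ✓ — exactly-once usage across v, u, z, x, w, y, v1
affine: ✓ — at most one use each (v, u, z, x, w, y, v1)
relevant: ✓ — every one of v, u, z, x, w, y, v1 appears
unrestricted: ✓ — well-typed at Q; no restrictions here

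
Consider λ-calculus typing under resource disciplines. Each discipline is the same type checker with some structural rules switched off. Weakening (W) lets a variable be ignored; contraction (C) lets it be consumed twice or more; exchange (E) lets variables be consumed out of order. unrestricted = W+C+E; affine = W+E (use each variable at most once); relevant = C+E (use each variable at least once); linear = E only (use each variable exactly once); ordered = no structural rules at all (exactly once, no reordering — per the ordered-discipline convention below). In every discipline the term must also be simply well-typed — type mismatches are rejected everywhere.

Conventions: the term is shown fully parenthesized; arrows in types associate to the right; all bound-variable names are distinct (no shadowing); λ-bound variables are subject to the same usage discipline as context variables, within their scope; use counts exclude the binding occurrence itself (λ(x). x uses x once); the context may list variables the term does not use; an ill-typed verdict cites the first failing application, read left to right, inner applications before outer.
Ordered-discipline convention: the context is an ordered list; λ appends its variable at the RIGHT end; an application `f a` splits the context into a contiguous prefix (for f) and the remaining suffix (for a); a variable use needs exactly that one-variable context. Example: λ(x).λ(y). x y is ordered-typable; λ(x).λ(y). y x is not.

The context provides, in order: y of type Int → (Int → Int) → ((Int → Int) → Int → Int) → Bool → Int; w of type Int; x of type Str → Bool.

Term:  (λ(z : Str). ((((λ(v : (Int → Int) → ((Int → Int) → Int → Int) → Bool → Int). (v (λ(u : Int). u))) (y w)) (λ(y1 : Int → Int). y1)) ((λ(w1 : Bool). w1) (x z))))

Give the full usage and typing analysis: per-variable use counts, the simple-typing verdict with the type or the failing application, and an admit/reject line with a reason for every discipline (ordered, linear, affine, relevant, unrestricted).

usage: y: 1×, w: 1×, x: 1×, z (bound): 1×, v (bound): 1×, u (bound): 1×, y1 (bound): 1×, w1 (bound): 1×
left-to-right use order: v, u, y, w, y1, w1, x, z
typing: the term checks, with type Str → Int
ordered ✓ (y, w, x, z, v, u, y1, w1 once each; derivable with no W/C/E)
linear ✓ (exactly-once usage across y, w, x, z, v, u, y1, w1)
affine ✓ (none of y, w, x, z, v, u, y1, w1 used more than once)
relevant ✓ (every one of y, w, x, z, v, u, y1, w1 appears)
unrestricted ✓ (well-typed at Str → Int; no restrictions here)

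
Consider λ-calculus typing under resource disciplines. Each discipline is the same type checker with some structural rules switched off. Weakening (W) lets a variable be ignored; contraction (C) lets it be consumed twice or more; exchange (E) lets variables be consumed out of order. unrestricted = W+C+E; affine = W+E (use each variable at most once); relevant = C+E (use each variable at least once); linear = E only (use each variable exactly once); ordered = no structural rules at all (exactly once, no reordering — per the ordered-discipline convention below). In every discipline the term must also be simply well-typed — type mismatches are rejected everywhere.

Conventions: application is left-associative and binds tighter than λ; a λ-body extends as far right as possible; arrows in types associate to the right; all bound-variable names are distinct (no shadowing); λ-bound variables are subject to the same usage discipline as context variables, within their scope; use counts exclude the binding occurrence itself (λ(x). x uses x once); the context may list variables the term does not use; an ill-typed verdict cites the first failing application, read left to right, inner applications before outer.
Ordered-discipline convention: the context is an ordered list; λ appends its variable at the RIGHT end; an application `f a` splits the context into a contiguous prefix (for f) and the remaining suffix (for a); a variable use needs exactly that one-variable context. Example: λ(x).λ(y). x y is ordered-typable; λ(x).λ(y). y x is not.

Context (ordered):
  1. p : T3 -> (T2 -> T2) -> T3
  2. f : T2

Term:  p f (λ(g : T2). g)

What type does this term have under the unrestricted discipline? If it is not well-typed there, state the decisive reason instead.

not well-typed under unrestricted — fails simple typing
variable uses: p ×1; f ×1; g [bound] ×1
uses in reading order: p, f, g
typing: ill-typed: an application expects T3 but receives T2
all disciplines: ordered ✗, linear ✗, affine ✗, relevant ✗, unrestricted ✗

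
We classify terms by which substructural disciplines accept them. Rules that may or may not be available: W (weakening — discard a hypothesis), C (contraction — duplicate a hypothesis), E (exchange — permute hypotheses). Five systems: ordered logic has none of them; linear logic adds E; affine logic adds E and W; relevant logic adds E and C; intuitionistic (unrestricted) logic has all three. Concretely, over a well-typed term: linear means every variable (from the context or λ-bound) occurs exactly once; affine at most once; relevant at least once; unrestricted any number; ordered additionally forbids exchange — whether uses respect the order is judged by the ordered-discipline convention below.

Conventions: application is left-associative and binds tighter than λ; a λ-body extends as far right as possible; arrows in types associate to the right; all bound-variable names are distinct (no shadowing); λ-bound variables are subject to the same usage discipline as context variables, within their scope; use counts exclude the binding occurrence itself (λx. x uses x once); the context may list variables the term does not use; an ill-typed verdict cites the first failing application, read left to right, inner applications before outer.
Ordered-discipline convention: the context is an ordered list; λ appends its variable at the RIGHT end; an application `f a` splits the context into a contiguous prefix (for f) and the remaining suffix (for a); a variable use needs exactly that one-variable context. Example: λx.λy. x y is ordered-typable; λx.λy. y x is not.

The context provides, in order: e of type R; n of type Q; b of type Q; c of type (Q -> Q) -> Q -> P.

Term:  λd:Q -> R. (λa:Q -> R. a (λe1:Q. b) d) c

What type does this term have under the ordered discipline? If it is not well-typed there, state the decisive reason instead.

not well-typed under ordered — fails simple typing
counts: e: 0; n: 0; b: 1; c: 1; d (λ-bound): 1; a (λ-bound): 1; e1 (λ-bound): 0
left-to-right use order: a, b, d, c
typing: ill-typed: argument of type Q -> Q where Q is required
summary: ordered ✗ · linear ✗ · affine ✗ · relevant ✗ · unrestricted ✗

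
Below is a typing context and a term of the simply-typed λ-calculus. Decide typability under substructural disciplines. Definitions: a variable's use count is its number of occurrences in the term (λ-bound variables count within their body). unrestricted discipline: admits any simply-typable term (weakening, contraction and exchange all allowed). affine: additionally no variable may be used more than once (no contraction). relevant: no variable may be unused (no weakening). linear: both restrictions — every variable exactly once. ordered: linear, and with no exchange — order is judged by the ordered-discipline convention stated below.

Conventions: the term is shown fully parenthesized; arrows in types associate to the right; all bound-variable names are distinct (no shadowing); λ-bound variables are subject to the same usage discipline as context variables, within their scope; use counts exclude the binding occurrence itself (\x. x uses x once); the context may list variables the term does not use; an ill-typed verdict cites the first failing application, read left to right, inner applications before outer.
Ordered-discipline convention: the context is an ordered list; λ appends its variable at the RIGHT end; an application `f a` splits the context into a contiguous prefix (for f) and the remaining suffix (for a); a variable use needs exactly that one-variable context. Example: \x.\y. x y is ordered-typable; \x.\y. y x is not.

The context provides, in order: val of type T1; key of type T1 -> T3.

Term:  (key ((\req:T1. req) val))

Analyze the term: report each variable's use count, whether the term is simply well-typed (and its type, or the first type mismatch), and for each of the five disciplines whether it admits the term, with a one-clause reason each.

usage: val=1; key=1; req (bound)=1
use order (left to right): key, req, val
typing: the term checks, with type T3
ordered: ✗ — needs exchange: uses follow key, req, val
linear: ✓ — each of val, key, req used exactly once
affine: ✓ — none of val, key, req used more than once
relevant: ✓ — at least one use each (val, key, req)
unrestricted: ✓ — typability at T3 is all that's needed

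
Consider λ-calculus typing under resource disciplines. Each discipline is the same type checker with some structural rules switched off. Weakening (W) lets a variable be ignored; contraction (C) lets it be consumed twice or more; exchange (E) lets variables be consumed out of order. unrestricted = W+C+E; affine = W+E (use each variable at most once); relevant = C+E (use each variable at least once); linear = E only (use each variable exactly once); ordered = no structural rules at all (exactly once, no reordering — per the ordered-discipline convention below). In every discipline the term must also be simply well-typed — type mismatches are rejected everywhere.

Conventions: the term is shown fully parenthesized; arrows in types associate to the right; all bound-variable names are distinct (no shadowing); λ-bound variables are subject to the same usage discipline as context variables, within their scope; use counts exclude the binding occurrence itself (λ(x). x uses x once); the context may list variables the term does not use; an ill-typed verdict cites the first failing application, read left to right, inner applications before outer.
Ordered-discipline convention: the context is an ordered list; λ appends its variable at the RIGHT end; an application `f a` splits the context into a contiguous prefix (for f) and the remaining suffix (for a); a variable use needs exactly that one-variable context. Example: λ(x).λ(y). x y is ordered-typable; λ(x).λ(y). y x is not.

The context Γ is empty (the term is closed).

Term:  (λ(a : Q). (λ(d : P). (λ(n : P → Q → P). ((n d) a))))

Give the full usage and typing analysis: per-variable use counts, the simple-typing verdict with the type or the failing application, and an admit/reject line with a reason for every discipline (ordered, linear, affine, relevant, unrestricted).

counts: a (λ-bound)=1; d (λ-bound)=1; n (λ-bound)=1
left-to-right use order: n, d, a
typing: ✓ — Q → P → (P → Q → P) → P
ordered: ✗ — use order n, d, a needs exchange
linear: ✓ — exactly-once usage across a, d, n
affine: ✓ — no duplicate uses among a, d, n
relevant: ✓ — none of a, d, n goes unused
unrestricted: ✓ — type-checks (Q → P → (P → Q → P) → P) and nothing is barred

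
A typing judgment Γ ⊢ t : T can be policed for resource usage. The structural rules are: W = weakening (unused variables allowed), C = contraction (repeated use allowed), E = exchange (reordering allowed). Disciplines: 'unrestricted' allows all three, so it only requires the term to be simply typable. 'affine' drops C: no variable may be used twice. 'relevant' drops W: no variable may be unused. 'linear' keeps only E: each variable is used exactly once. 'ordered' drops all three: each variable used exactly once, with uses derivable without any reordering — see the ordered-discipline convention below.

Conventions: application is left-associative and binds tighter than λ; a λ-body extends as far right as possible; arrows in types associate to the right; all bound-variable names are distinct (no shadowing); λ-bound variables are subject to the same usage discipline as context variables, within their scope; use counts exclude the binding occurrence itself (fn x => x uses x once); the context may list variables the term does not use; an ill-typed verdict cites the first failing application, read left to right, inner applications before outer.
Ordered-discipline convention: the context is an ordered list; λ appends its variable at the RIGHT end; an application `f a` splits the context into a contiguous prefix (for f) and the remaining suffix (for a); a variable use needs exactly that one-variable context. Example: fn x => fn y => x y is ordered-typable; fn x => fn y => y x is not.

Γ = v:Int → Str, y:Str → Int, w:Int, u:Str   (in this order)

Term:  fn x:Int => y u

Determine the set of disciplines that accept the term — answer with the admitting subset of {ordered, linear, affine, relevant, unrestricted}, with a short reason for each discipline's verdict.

accepted by: affine, unrestricted
counts: v: 0×; y: 1×; w: 0×; u: 1×; x (λ-bound): 0×
use order (left to right): y, u
typing: the term checks, with type Int → Int
ordered ✗ (needs weakening: v, w, x unused)
linear ✗ (needs weakening: v, w, x unused)
affine ✓ (v, y, w, u, x: no repeats, contraction unneeded)
relevant ✗ (needs weakening: v, w, x unused)
unrestricted ✓ (type-checks (Int → Int) and nothing is barred)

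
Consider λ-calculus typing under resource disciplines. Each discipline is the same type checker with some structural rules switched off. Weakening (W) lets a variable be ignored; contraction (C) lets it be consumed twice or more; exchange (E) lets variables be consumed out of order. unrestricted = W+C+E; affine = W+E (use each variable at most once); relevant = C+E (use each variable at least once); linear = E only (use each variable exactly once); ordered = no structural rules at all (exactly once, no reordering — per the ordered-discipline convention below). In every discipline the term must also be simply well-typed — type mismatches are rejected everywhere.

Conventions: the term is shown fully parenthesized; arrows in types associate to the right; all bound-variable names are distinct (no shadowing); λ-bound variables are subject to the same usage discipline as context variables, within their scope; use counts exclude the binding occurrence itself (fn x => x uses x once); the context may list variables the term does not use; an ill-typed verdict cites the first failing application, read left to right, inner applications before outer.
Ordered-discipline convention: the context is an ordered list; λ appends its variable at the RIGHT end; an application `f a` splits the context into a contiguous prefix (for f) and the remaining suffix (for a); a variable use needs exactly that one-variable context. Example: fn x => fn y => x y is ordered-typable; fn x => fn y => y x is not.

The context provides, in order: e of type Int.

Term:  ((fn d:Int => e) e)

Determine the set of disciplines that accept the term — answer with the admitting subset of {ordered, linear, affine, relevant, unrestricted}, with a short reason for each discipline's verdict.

admitted by: unrestricted
variable uses: e ×2; d (λ-bound) ×0
left-to-right use order: e, e
typing: the term checks, with type Int
ordered: ✗ — repeated use of e ×2; d left unused
linear: ✗ — repeated use of e ×2; d left unused
affine: ✗ — repeated use of e ×2
relevant: ✗ — d left unused
unrestricted: ✓ — well-typed at Int; no restrictions here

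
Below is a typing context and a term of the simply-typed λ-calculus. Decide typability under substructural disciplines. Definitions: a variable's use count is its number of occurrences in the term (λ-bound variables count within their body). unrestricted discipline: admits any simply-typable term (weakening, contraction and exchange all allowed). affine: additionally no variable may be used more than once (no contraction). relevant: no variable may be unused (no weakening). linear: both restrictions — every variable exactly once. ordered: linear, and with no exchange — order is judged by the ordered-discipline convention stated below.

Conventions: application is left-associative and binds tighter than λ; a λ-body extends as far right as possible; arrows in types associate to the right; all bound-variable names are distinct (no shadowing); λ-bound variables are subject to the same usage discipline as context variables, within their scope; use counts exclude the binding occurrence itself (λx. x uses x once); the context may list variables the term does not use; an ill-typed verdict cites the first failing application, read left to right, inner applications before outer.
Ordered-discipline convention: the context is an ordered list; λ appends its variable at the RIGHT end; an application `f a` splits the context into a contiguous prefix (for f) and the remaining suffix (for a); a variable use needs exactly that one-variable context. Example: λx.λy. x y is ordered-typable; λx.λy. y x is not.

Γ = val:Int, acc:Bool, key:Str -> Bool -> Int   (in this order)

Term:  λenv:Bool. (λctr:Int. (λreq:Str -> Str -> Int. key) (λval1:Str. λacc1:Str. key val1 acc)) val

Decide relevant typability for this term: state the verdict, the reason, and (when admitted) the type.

no — env, ctr, req, acc1 left unused
use counts: val: 1, acc: 1, key: 2, env (λ-bound): 0, ctr (λ-bound): 0, req (λ-bound): 0, val1 (λ-bound): 1, acc1 (λ-bound): 0
order of uses: key, key, val1, acc, val
typing: ✓ — Bool -> Str -> Bool -> Int
per-discipline verdicts: ordered ✗, linear ✗, affine ✗, relevant ✗, unrestricted ✓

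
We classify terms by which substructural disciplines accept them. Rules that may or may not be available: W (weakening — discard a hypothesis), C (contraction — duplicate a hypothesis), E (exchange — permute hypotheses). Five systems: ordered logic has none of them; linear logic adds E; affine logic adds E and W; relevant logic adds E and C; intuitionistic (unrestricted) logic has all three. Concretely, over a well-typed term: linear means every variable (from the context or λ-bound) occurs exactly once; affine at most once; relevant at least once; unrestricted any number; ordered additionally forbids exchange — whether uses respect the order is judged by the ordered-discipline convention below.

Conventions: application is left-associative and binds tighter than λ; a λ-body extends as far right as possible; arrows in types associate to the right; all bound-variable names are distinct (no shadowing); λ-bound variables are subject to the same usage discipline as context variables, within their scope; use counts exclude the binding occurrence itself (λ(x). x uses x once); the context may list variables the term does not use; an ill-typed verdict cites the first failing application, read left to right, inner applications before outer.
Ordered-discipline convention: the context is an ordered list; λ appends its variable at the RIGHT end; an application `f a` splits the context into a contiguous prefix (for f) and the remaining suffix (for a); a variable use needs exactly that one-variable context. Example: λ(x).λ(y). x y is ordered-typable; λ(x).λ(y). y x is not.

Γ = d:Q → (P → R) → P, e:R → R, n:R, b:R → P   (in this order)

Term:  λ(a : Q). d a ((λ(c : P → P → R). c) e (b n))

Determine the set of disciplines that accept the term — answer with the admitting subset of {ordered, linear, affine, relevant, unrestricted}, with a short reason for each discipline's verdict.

admitting disciplines: none
usage: d ×1, e ×1, n ×1, b ×1, a (λ-bound) ×1, c (λ-bound) ×1
order of uses: d, a, c, e, b, n
typing: ill-typed: an argument R → R mismatches the expected P → P → R
ordered: ✗ — the type mismatch rejects it
linear: ✗ — not simply typable
affine: ✗ — fails simple typing
relevant: ✗ — a type mismatch blocks all five
unrestricted: ✗ — the type mismatch rejects it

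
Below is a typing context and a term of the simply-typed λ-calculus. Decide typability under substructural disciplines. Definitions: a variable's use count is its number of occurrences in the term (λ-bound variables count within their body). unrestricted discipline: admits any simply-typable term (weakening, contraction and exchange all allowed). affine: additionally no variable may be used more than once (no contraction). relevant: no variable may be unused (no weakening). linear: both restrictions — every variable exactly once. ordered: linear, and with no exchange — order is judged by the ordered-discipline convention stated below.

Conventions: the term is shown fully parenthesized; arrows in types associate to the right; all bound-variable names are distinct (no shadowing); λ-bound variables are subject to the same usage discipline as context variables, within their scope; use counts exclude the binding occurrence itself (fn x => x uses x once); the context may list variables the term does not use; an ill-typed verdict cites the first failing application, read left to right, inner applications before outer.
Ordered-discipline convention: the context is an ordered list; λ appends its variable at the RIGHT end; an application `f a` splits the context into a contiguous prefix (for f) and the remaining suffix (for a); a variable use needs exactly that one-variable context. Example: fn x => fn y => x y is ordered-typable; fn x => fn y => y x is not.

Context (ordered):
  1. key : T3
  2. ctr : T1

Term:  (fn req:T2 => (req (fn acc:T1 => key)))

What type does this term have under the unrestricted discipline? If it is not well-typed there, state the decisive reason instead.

not well-typed under unrestricted — not simply typable
use counts: key: 1×; ctr: 0×; req [bound]: 1×; acc [bound]: 0×
use order (left to right): req, key
typing: ill-typed: non-arrow in function slot: T2
per-discipline verdicts: ordered ✗ · linear ✗ · affine ✗ · relevant ✗ · unrestricted ✗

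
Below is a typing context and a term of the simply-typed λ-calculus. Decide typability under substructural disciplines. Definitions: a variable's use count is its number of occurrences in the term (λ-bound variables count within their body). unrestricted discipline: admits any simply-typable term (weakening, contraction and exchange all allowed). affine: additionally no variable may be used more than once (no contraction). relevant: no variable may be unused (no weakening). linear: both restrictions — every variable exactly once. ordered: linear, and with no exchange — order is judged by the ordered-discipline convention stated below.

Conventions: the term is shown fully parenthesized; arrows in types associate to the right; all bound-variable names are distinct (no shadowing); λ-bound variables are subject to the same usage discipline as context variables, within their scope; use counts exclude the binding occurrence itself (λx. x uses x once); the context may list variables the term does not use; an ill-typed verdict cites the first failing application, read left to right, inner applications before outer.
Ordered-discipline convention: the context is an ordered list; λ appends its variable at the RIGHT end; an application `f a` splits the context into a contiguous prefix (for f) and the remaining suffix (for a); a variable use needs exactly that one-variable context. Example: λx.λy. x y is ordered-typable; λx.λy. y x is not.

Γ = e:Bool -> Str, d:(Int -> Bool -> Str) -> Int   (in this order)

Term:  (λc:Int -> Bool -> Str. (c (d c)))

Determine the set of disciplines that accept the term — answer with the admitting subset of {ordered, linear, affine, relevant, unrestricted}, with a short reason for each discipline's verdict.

admitted by: unrestricted
variable uses: e: 0; d: 1; c (λ-bound): 2
uses in reading order: c, d, c
typing: well-typed at (Int -> Bool -> Str) -> Bool -> Str
ordered: ✗, repeated use of c ×2; e never used (weakening)
linear: ✗, repeated use of c ×2; e never used (weakening)
affine: ✗, repeated use of c ×2
relevant: ✗, e never used (weakening)
unrestricted: ✓, type-checks ((Int -> Bool -> Str) -> Bool -> Str) and nothing is barred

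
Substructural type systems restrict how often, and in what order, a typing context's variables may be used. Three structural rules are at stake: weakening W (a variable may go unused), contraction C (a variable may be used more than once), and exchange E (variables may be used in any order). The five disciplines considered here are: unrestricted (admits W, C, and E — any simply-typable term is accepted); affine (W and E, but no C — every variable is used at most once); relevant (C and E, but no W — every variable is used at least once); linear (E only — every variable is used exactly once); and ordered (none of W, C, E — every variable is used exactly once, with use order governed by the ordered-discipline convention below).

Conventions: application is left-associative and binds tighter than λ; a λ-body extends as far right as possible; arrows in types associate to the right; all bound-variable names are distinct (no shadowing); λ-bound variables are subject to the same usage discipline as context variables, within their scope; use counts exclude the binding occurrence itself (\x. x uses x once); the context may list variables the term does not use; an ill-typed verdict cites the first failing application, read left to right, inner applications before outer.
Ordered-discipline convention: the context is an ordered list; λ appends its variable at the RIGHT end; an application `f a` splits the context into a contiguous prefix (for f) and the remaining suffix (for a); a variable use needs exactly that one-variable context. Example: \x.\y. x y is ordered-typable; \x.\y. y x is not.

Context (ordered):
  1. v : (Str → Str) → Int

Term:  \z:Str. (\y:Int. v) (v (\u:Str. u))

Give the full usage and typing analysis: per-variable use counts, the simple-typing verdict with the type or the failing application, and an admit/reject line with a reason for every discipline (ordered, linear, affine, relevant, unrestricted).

use counts: v=2; z (λ-bound)=0; y (λ-bound)=0; u (λ-bound)=1
order of uses: v, v, u
typing: well-typed — term : Str → (Str → Str) → Int
ordered ✗ (repeated use of v ×2; z, y never used (weakening))
linear ✗ (repeated use of v ×2; z, y never used (weakening))
affine ✗ (repeated use of v ×2)
relevant ✗ (z, y never used (weakening))
unrestricted ✓ (simply typable at Str → (Str → Str) → Int; W, C, E all held)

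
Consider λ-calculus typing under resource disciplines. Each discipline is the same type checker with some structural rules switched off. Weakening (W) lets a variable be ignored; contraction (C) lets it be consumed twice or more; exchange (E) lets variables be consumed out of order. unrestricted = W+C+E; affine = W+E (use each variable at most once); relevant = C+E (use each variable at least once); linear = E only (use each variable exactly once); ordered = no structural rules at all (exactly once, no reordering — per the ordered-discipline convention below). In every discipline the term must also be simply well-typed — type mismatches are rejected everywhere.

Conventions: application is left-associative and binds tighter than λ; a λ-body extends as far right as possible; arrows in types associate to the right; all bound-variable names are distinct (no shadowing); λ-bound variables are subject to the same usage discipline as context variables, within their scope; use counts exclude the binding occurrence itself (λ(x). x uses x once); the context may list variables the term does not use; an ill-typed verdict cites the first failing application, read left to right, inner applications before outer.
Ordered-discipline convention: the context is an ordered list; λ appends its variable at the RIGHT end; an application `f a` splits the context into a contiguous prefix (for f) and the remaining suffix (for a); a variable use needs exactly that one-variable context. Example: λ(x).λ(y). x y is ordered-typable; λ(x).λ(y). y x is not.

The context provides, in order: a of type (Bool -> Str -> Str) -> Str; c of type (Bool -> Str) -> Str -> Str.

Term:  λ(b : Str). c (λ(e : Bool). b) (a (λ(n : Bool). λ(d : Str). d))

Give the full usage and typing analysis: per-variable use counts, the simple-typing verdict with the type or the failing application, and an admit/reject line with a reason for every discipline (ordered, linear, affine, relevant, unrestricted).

usage: a: 1, c: 1, b (λ-bound): 1, e (λ-bound): 0, n (λ-bound): 0, d (λ-bound): 1
use order (left to right): c, b, a, d
typing: the term checks, with type Str -> Str
ordered: ✗, needs weakening: e, n unused
linear: ✗, needs weakening: e, n unused
affine: ✓, a, c, b, e, n, d: no repeats, contraction unneeded
relevant: ✗, needs weakening: e, n unused
unrestricted: ✓, type-checks (Str -> Str) and nothing is barred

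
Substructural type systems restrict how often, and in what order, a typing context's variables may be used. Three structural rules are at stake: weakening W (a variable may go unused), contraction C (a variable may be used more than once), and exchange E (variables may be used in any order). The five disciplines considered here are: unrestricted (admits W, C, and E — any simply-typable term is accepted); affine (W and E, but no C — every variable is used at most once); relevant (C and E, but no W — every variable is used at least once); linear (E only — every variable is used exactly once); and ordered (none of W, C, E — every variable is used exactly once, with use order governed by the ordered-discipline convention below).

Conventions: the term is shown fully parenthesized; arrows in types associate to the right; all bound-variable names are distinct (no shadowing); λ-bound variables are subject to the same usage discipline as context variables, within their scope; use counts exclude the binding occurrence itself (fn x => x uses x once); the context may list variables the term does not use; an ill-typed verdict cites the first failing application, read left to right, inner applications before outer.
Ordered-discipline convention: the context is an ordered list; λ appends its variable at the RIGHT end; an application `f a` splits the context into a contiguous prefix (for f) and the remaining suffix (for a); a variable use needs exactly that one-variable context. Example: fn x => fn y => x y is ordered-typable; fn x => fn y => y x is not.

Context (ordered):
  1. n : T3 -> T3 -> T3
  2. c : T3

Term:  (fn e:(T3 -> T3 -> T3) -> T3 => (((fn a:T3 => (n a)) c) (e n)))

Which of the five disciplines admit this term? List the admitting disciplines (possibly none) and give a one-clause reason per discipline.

admitted in: relevant, unrestricted
variable uses: n: 2×, c: 1×, e (bound): 1×, a (bound): 1×
order of uses: n, a, c, e, n
typing: well-typed — term : ((T3 -> T3 -> T3) -> T3) -> T3
ordered ✗ (needs contraction — n ×2)
linear ✗ (needs contraction — n ×2)
affine ✗ (needs contraction — n ×2)
relevant ✓ (none of n, c, e, a goes unused)
unrestricted ✓ (typability at ((T3 -> T3 -> T3) -> T3) -> T3 is all that's needed)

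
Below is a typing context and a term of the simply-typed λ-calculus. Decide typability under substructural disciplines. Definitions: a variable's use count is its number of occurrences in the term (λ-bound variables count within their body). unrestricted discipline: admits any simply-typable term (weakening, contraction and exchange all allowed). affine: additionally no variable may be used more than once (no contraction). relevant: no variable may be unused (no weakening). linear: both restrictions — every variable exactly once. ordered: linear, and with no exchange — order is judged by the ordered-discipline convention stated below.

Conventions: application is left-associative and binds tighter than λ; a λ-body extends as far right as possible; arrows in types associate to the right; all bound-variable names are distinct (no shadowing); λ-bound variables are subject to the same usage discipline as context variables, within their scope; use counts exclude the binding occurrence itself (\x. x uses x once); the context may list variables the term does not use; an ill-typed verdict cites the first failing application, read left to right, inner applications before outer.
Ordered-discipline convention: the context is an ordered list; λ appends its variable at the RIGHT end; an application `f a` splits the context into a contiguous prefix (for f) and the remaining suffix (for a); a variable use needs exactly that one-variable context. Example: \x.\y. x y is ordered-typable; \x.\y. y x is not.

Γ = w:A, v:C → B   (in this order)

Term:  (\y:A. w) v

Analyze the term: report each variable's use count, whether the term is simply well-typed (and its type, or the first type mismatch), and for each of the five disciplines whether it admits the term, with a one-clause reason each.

variable uses: w ×1; v ×1; y (λ-bound) ×0
left-to-right use order: w, v
typing: ill-typed: a function awaiting A gets C → B
ordered: ✗ — a type mismatch blocks all five
linear: ✗ — the type mismatch rejects it
affine: ✗ — not simply typable
relevant: ✗ — fails simple typing
unrestricted: ✗ — a type mismatch blocks all five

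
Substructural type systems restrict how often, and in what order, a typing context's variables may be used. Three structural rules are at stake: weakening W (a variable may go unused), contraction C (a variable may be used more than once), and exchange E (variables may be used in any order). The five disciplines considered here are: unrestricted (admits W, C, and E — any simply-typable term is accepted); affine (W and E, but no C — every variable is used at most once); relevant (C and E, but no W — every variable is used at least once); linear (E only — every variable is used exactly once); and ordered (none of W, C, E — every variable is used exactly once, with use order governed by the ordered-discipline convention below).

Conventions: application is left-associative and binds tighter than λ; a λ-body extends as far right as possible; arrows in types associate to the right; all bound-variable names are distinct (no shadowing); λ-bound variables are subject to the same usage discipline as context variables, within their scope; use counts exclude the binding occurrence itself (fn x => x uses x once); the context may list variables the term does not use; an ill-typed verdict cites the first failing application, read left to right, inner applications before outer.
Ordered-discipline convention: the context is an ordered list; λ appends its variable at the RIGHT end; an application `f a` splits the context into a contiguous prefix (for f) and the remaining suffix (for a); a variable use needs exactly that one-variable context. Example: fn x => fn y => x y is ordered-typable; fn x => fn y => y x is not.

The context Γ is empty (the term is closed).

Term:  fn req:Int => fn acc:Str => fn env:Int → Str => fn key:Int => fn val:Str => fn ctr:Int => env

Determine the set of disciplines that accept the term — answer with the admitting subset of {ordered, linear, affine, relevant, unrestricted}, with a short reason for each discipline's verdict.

admitting disciplines: affine, unrestricted
variable uses: req (bound)=0, acc (bound)=0, env (bound)=1, key (bound)=0, val (bound)=0, ctr (bound)=0
left-to-right use order: env
typing: the term checks, with type Int → Str → (Int → Str) → Int → Str → Int → Int → Str
ordered: ✗, needs weakening: req, acc, key, val, ctr unused
linear: ✗, needs weakening: req, acc, key, val, ctr unused
affine: ✓, none of req, acc, env, key, val, ctr used more than once
relevant: ✗, needs weakening: req, acc, key, val, ctr unused
unrestricted: ✓, typability at Int → Str → (Int → Str) → Int → Str → Int → Int → Str is all that's needed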